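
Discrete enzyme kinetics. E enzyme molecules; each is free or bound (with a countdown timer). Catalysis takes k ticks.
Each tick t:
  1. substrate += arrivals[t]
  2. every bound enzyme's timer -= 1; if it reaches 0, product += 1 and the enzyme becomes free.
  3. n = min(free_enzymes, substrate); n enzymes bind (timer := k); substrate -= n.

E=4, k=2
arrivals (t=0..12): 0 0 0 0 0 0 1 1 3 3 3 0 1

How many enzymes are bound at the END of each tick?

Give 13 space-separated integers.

Answer: 0 0 0 0 0 0 1 2 4 4 4 4 3

Derivation:
t=0: arr=0 -> substrate=0 bound=0 product=0
t=1: arr=0 -> substrate=0 bound=0 product=0
t=2: arr=0 -> substrate=0 bound=0 product=0
t=3: arr=0 -> substrate=0 bound=0 product=0
t=4: arr=0 -> substrate=0 bound=0 product=0
t=5: arr=0 -> substrate=0 bound=0 product=0
t=6: arr=1 -> substrate=0 bound=1 product=0
t=7: arr=1 -> substrate=0 bound=2 product=0
t=8: arr=3 -> substrate=0 bound=4 product=1
t=9: arr=3 -> substrate=2 bound=4 product=2
t=10: arr=3 -> substrate=2 bound=4 product=5
t=11: arr=0 -> substrate=1 bound=4 product=6
t=12: arr=1 -> substrate=0 bound=3 product=9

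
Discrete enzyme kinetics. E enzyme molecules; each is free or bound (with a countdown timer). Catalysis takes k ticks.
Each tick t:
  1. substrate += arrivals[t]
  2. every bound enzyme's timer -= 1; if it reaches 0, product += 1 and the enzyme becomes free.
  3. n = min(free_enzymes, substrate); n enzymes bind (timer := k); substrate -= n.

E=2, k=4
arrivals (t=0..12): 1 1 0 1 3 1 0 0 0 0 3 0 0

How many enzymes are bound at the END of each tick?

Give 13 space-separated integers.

Answer: 1 2 2 2 2 2 2 2 2 2 2 2 2

Derivation:
t=0: arr=1 -> substrate=0 bound=1 product=0
t=1: arr=1 -> substrate=0 bound=2 product=0
t=2: arr=0 -> substrate=0 bound=2 product=0
t=3: arr=1 -> substrate=1 bound=2 product=0
t=4: arr=3 -> substrate=3 bound=2 product=1
t=5: arr=1 -> substrate=3 bound=2 product=2
t=6: arr=0 -> substrate=3 bound=2 product=2
t=7: arr=0 -> substrate=3 bound=2 product=2
t=8: arr=0 -> substrate=2 bound=2 product=3
t=9: arr=0 -> substrate=1 bound=2 product=4
t=10: arr=3 -> substrate=4 bound=2 product=4
t=11: arr=0 -> substrate=4 bound=2 product=4
t=12: arr=0 -> substrate=3 bound=2 product=5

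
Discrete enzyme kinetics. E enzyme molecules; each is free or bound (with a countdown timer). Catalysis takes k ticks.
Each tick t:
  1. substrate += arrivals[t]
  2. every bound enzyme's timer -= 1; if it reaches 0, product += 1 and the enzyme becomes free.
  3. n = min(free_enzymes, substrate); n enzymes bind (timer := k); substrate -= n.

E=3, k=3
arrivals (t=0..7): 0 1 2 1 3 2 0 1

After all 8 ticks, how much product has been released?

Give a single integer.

t=0: arr=0 -> substrate=0 bound=0 product=0
t=1: arr=1 -> substrate=0 bound=1 product=0
t=2: arr=2 -> substrate=0 bound=3 product=0
t=3: arr=1 -> substrate=1 bound=3 product=0
t=4: arr=3 -> substrate=3 bound=3 product=1
t=5: arr=2 -> substrate=3 bound=3 product=3
t=6: arr=0 -> substrate=3 bound=3 product=3
t=7: arr=1 -> substrate=3 bound=3 product=4

Answer: 4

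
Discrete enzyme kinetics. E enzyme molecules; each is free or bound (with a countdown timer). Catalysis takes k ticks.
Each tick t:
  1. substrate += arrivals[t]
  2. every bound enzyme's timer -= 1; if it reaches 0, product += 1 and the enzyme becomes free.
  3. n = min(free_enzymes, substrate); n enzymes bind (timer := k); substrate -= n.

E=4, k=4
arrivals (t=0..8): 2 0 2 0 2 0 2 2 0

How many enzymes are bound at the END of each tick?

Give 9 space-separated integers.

Answer: 2 2 4 4 4 4 4 4 4

Derivation:
t=0: arr=2 -> substrate=0 bound=2 product=0
t=1: arr=0 -> substrate=0 bound=2 product=0
t=2: arr=2 -> substrate=0 bound=4 product=0
t=3: arr=0 -> substrate=0 bound=4 product=0
t=4: arr=2 -> substrate=0 bound=4 product=2
t=5: arr=0 -> substrate=0 bound=4 product=2
t=6: arr=2 -> substrate=0 bound=4 product=4
t=7: arr=2 -> substrate=2 bound=4 product=4
t=8: arr=0 -> substrate=0 bound=4 product=6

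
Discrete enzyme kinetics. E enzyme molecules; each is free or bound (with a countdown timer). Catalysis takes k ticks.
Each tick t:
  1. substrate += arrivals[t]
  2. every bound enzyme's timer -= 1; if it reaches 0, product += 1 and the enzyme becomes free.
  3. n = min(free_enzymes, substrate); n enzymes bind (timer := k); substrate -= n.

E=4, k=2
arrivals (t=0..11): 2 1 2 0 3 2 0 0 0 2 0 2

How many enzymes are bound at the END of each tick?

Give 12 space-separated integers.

t=0: arr=2 -> substrate=0 bound=2 product=0
t=1: arr=1 -> substrate=0 bound=3 product=0
t=2: arr=2 -> substrate=0 bound=3 product=2
t=3: arr=0 -> substrate=0 bound=2 product=3
t=4: arr=3 -> substrate=0 bound=3 product=5
t=5: arr=2 -> substrate=1 bound=4 product=5
t=6: arr=0 -> substrate=0 bound=2 product=8
t=7: arr=0 -> substrate=0 bound=1 product=9
t=8: arr=0 -> substrate=0 bound=0 product=10
t=9: arr=2 -> substrate=0 bound=2 product=10
t=10: arr=0 -> substrate=0 bound=2 product=10
t=11: arr=2 -> substrate=0 bound=2 product=12

Answer: 2 3 3 2 3 4 2 1 0 2 2 2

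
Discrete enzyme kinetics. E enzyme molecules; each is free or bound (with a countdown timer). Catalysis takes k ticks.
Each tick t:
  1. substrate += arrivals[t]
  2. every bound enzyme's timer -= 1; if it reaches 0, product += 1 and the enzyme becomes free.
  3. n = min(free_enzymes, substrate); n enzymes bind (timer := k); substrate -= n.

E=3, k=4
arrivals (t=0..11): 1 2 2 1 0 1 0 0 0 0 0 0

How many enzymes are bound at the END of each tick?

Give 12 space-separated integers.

Answer: 1 3 3 3 3 3 3 3 3 1 1 1

Derivation:
t=0: arr=1 -> substrate=0 bound=1 product=0
t=1: arr=2 -> substrate=0 bound=3 product=0
t=2: arr=2 -> substrate=2 bound=3 product=0
t=3: arr=1 -> substrate=3 bound=3 product=0
t=4: arr=0 -> substrate=2 bound=3 product=1
t=5: arr=1 -> substrate=1 bound=3 product=3
t=6: arr=0 -> substrate=1 bound=3 product=3
t=7: arr=0 -> substrate=1 bound=3 product=3
t=8: arr=0 -> substrate=0 bound=3 product=4
t=9: arr=0 -> substrate=0 bound=1 product=6
t=10: arr=0 -> substrate=0 bound=1 product=6
t=11: arr=0 -> substrate=0 bound=1 product=6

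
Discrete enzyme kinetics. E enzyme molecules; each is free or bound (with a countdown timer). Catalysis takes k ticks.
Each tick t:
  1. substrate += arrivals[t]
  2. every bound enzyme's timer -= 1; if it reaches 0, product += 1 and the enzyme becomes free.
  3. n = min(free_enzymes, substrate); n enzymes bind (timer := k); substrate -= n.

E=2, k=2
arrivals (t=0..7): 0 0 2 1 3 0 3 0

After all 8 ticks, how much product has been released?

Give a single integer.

Answer: 4

Derivation:
t=0: arr=0 -> substrate=0 bound=0 product=0
t=1: arr=0 -> substrate=0 bound=0 product=0
t=2: arr=2 -> substrate=0 bound=2 product=0
t=3: arr=1 -> substrate=1 bound=2 product=0
t=4: arr=3 -> substrate=2 bound=2 product=2
t=5: arr=0 -> substrate=2 bound=2 product=2
t=6: arr=3 -> substrate=3 bound=2 product=4
t=7: arr=0 -> substrate=3 bound=2 product=4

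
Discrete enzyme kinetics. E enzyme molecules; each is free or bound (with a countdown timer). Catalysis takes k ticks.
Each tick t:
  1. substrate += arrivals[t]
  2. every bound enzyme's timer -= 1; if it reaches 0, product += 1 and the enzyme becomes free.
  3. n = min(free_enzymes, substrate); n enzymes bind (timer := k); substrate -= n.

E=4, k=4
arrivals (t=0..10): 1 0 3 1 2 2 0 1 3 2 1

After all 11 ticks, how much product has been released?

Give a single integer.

Answer: 8

Derivation:
t=0: arr=1 -> substrate=0 bound=1 product=0
t=1: arr=0 -> substrate=0 bound=1 product=0
t=2: arr=3 -> substrate=0 bound=4 product=0
t=3: arr=1 -> substrate=1 bound=4 product=0
t=4: arr=2 -> substrate=2 bound=4 product=1
t=5: arr=2 -> substrate=4 bound=4 product=1
t=6: arr=0 -> substrate=1 bound=4 product=4
t=7: arr=1 -> substrate=2 bound=4 product=4
t=8: arr=3 -> substrate=4 bound=4 product=5
t=9: arr=2 -> substrate=6 bound=4 product=5
t=10: arr=1 -> substrate=4 bound=4 product=8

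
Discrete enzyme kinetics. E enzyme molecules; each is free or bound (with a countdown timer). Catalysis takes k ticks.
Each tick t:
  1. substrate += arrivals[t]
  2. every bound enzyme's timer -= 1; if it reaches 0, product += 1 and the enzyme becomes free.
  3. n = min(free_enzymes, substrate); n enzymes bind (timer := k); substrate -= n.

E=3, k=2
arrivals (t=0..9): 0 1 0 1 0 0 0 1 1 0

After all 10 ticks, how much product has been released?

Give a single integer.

Answer: 3

Derivation:
t=0: arr=0 -> substrate=0 bound=0 product=0
t=1: arr=1 -> substrate=0 bound=1 product=0
t=2: arr=0 -> substrate=0 bound=1 product=0
t=3: arr=1 -> substrate=0 bound=1 product=1
t=4: arr=0 -> substrate=0 bound=1 product=1
t=5: arr=0 -> substrate=0 bound=0 product=2
t=6: arr=0 -> substrate=0 bound=0 product=2
t=7: arr=1 -> substrate=0 bound=1 product=2
t=8: arr=1 -> substrate=0 bound=2 product=2
t=9: arr=0 -> substrate=0 bound=1 product=3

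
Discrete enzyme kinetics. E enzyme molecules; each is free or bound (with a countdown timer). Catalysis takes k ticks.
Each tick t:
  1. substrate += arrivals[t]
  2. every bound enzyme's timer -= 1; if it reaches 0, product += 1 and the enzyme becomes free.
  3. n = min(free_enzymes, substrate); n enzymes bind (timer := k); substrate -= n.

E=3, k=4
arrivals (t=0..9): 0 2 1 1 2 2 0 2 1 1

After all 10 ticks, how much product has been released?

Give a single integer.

Answer: 5

Derivation:
t=0: arr=0 -> substrate=0 bound=0 product=0
t=1: arr=2 -> substrate=0 bound=2 product=0
t=2: arr=1 -> substrate=0 bound=3 product=0
t=3: arr=1 -> substrate=1 bound=3 product=0
t=4: arr=2 -> substrate=3 bound=3 product=0
t=5: arr=2 -> substrate=3 bound=3 product=2
t=6: arr=0 -> substrate=2 bound=3 product=3
t=7: arr=2 -> substrate=4 bound=3 product=3
t=8: arr=1 -> substrate=5 bound=3 product=3
t=9: arr=1 -> substrate=4 bound=3 product=5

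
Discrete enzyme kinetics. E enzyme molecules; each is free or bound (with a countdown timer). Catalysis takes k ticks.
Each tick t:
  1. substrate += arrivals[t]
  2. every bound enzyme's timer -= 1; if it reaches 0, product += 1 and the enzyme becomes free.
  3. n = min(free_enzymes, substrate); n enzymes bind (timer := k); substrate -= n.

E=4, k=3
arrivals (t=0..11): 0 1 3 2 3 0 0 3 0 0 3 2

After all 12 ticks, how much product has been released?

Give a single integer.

t=0: arr=0 -> substrate=0 bound=0 product=0
t=1: arr=1 -> substrate=0 bound=1 product=0
t=2: arr=3 -> substrate=0 bound=4 product=0
t=3: arr=2 -> substrate=2 bound=4 product=0
t=4: arr=3 -> substrate=4 bound=4 product=1
t=5: arr=0 -> substrate=1 bound=4 product=4
t=6: arr=0 -> substrate=1 bound=4 product=4
t=7: arr=3 -> substrate=3 bound=4 product=5
t=8: arr=0 -> substrate=0 bound=4 product=8
t=9: arr=0 -> substrate=0 bound=4 product=8
t=10: arr=3 -> substrate=2 bound=4 product=9
t=11: arr=2 -> substrate=1 bound=4 product=12

Answer: 12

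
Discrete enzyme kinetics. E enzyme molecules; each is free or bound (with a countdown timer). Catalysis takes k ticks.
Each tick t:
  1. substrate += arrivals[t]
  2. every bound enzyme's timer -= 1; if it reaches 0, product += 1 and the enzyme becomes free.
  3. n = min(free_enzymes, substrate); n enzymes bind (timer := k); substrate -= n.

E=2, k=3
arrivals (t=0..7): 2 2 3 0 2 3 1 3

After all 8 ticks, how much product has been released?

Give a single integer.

t=0: arr=2 -> substrate=0 bound=2 product=0
t=1: arr=2 -> substrate=2 bound=2 product=0
t=2: arr=3 -> substrate=5 bound=2 product=0
t=3: arr=0 -> substrate=3 bound=2 product=2
t=4: arr=2 -> substrate=5 bound=2 product=2
t=5: arr=3 -> substrate=8 bound=2 product=2
t=6: arr=1 -> substrate=7 bound=2 product=4
t=7: arr=3 -> substrate=10 bound=2 product=4

Answer: 4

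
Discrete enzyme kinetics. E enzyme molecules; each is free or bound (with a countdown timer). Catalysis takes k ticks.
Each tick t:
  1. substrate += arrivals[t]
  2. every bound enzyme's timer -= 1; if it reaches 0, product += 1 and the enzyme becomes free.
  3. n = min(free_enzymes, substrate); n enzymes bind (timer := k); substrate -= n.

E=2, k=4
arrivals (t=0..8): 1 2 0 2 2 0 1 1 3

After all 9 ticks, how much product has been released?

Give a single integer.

Answer: 3

Derivation:
t=0: arr=1 -> substrate=0 bound=1 product=0
t=1: arr=2 -> substrate=1 bound=2 product=0
t=2: arr=0 -> substrate=1 bound=2 product=0
t=3: arr=2 -> substrate=3 bound=2 product=0
t=4: arr=2 -> substrate=4 bound=2 product=1
t=5: arr=0 -> substrate=3 bound=2 product=2
t=6: arr=1 -> substrate=4 bound=2 product=2
t=7: arr=1 -> substrate=5 bound=2 product=2
t=8: arr=3 -> substrate=7 bound=2 product=3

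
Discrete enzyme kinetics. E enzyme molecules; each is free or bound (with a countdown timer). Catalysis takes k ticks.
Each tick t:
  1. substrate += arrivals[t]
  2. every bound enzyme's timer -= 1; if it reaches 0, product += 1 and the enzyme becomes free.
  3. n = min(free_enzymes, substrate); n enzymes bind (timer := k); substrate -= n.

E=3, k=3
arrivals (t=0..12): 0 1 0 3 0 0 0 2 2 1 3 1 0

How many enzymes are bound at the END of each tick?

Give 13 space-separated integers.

Answer: 0 1 1 3 3 3 1 2 3 3 3 3 3

Derivation:
t=0: arr=0 -> substrate=0 bound=0 product=0
t=1: arr=1 -> substrate=0 bound=1 product=0
t=2: arr=0 -> substrate=0 bound=1 product=0
t=3: arr=3 -> substrate=1 bound=3 product=0
t=4: arr=0 -> substrate=0 bound=3 product=1
t=5: arr=0 -> substrate=0 bound=3 product=1
t=6: arr=0 -> substrate=0 bound=1 product=3
t=7: arr=2 -> substrate=0 bound=2 product=4
t=8: arr=2 -> substrate=1 bound=3 product=4
t=9: arr=1 -> substrate=2 bound=3 product=4
t=10: arr=3 -> substrate=3 bound=3 product=6
t=11: arr=1 -> substrate=3 bound=3 product=7
t=12: arr=0 -> substrate=3 bound=3 product=7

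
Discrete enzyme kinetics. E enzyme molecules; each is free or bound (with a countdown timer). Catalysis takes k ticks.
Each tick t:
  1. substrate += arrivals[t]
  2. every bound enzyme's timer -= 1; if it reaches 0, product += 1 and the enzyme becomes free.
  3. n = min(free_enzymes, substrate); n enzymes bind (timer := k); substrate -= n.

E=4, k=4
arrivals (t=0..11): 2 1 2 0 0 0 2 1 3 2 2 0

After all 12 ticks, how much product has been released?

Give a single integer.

Answer: 8

Derivation:
t=0: arr=2 -> substrate=0 bound=2 product=0
t=1: arr=1 -> substrate=0 bound=3 product=0
t=2: arr=2 -> substrate=1 bound=4 product=0
t=3: arr=0 -> substrate=1 bound=4 product=0
t=4: arr=0 -> substrate=0 bound=3 product=2
t=5: arr=0 -> substrate=0 bound=2 product=3
t=6: arr=2 -> substrate=0 bound=3 product=4
t=7: arr=1 -> substrate=0 bound=4 product=4
t=8: arr=3 -> substrate=2 bound=4 product=5
t=9: arr=2 -> substrate=4 bound=4 product=5
t=10: arr=2 -> substrate=4 bound=4 product=7
t=11: arr=0 -> substrate=3 bound=4 product=8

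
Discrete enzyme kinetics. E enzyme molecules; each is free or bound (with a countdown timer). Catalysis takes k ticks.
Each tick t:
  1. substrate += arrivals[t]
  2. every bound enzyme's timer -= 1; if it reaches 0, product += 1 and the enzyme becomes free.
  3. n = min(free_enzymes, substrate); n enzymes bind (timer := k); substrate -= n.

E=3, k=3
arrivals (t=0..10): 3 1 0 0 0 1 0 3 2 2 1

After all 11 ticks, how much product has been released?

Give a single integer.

t=0: arr=3 -> substrate=0 bound=3 product=0
t=1: arr=1 -> substrate=1 bound=3 product=0
t=2: arr=0 -> substrate=1 bound=3 product=0
t=3: arr=0 -> substrate=0 bound=1 product=3
t=4: arr=0 -> substrate=0 bound=1 product=3
t=5: arr=1 -> substrate=0 bound=2 product=3
t=6: arr=0 -> substrate=0 bound=1 product=4
t=7: arr=3 -> substrate=1 bound=3 product=4
t=8: arr=2 -> substrate=2 bound=3 product=5
t=9: arr=2 -> substrate=4 bound=3 product=5
t=10: arr=1 -> substrate=3 bound=3 product=7

Answer: 7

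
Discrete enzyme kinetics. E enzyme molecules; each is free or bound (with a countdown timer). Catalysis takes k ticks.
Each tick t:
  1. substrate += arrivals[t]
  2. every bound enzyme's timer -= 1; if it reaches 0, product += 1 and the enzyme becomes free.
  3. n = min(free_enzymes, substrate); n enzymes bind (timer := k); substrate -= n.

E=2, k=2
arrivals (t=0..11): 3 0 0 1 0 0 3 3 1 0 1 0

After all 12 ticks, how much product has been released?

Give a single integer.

Answer: 8

Derivation:
t=0: arr=3 -> substrate=1 bound=2 product=0
t=1: arr=0 -> substrate=1 bound=2 product=0
t=2: arr=0 -> substrate=0 bound=1 product=2
t=3: arr=1 -> substrate=0 bound=2 product=2
t=4: arr=0 -> substrate=0 bound=1 product=3
t=5: arr=0 -> substrate=0 bound=0 product=4
t=6: arr=3 -> substrate=1 bound=2 product=4
t=7: arr=3 -> substrate=4 bound=2 product=4
t=8: arr=1 -> substrate=3 bound=2 product=6
t=9: arr=0 -> substrate=3 bound=2 product=6
t=10: arr=1 -> substrate=2 bound=2 product=8
t=11: arr=0 -> substrate=2 bound=2 product=8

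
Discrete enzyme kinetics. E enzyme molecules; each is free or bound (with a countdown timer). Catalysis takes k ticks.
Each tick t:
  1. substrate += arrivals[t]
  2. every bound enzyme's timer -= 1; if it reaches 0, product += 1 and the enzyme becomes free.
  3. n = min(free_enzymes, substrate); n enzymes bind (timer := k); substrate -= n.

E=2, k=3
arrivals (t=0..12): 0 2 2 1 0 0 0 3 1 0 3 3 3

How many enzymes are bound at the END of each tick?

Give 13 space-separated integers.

Answer: 0 2 2 2 2 2 2 2 2 2 2 2 2

Derivation:
t=0: arr=0 -> substrate=0 bound=0 product=0
t=1: arr=2 -> substrate=0 bound=2 product=0
t=2: arr=2 -> substrate=2 bound=2 product=0
t=3: arr=1 -> substrate=3 bound=2 product=0
t=4: arr=0 -> substrate=1 bound=2 product=2
t=5: arr=0 -> substrate=1 bound=2 product=2
t=6: arr=0 -> substrate=1 bound=2 product=2
t=7: arr=3 -> substrate=2 bound=2 product=4
t=8: arr=1 -> substrate=3 bound=2 product=4
t=9: arr=0 -> substrate=3 bound=2 product=4
t=10: arr=3 -> substrate=4 bound=2 product=6
t=11: arr=3 -> substrate=7 bound=2 product=6
t=12: arr=3 -> substrate=10 bound=2 product=6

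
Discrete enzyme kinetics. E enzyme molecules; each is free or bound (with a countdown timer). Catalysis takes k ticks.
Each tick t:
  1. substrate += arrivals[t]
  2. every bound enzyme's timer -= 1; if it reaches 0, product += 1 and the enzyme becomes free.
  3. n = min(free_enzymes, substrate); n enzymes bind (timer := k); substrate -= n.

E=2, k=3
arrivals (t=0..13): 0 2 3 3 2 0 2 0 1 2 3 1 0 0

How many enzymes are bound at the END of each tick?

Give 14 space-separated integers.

Answer: 0 2 2 2 2 2 2 2 2 2 2 2 2 2

Derivation:
t=0: arr=0 -> substrate=0 bound=0 product=0
t=1: arr=2 -> substrate=0 bound=2 product=0
t=2: arr=3 -> substrate=3 bound=2 product=0
t=3: arr=3 -> substrate=6 bound=2 product=0
t=4: arr=2 -> substrate=6 bound=2 product=2
t=5: arr=0 -> substrate=6 bound=2 product=2
t=6: arr=2 -> substrate=8 bound=2 product=2
t=7: arr=0 -> substrate=6 bound=2 product=4
t=8: arr=1 -> substrate=7 bound=2 product=4
t=9: arr=2 -> substrate=9 bound=2 product=4
t=10: arr=3 -> substrate=10 bound=2 product=6
t=11: arr=1 -> substrate=11 bound=2 product=6
t=12: arr=0 -> substrate=11 bound=2 product=6
t=13: arr=0 -> substrate=9 bound=2 product=8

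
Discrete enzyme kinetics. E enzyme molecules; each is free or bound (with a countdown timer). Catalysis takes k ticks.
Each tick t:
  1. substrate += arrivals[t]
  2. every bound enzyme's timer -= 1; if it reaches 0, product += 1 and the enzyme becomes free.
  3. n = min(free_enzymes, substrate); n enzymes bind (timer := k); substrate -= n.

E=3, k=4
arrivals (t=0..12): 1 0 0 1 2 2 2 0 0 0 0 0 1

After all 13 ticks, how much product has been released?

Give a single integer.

Answer: 7

Derivation:
t=0: arr=1 -> substrate=0 bound=1 product=0
t=1: arr=0 -> substrate=0 bound=1 product=0
t=2: arr=0 -> substrate=0 bound=1 product=0
t=3: arr=1 -> substrate=0 bound=2 product=0
t=4: arr=2 -> substrate=0 bound=3 product=1
t=5: arr=2 -> substrate=2 bound=3 product=1
t=6: arr=2 -> substrate=4 bound=3 product=1
t=7: arr=0 -> substrate=3 bound=3 product=2
t=8: arr=0 -> substrate=1 bound=3 product=4
t=9: arr=0 -> substrate=1 bound=3 product=4
t=10: arr=0 -> substrate=1 bound=3 product=4
t=11: arr=0 -> substrate=0 bound=3 product=5
t=12: arr=1 -> substrate=0 bound=2 product=7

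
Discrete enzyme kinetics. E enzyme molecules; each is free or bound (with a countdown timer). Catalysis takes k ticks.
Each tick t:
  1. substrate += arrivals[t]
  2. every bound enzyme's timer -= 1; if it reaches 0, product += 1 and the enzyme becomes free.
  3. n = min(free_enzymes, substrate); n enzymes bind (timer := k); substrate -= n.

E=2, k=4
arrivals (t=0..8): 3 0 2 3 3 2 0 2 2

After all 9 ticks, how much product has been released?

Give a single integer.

Answer: 4

Derivation:
t=0: arr=3 -> substrate=1 bound=2 product=0
t=1: arr=0 -> substrate=1 bound=2 product=0
t=2: arr=2 -> substrate=3 bound=2 product=0
t=3: arr=3 -> substrate=6 bound=2 product=0
t=4: arr=3 -> substrate=7 bound=2 product=2
t=5: arr=2 -> substrate=9 bound=2 product=2
t=6: arr=0 -> substrate=9 bound=2 product=2
t=7: arr=2 -> substrate=11 bound=2 product=2
t=8: arr=2 -> substrate=11 bound=2 product=4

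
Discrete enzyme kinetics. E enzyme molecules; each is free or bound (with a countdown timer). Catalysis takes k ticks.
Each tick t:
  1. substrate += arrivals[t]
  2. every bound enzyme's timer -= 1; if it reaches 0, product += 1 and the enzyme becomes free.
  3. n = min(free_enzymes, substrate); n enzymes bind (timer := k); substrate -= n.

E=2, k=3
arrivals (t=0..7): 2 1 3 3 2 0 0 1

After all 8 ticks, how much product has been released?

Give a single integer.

t=0: arr=2 -> substrate=0 bound=2 product=0
t=1: arr=1 -> substrate=1 bound=2 product=0
t=2: arr=3 -> substrate=4 bound=2 product=0
t=3: arr=3 -> substrate=5 bound=2 product=2
t=4: arr=2 -> substrate=7 bound=2 product=2
t=5: arr=0 -> substrate=7 bound=2 product=2
t=6: arr=0 -> substrate=5 bound=2 product=4
t=7: arr=1 -> substrate=6 bound=2 product=4

Answer: 4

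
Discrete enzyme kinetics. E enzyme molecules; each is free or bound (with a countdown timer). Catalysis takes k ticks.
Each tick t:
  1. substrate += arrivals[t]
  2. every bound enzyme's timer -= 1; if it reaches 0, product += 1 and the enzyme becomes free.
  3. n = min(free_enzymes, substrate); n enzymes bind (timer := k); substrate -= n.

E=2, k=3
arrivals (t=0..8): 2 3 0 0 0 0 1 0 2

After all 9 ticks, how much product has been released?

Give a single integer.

t=0: arr=2 -> substrate=0 bound=2 product=0
t=1: arr=3 -> substrate=3 bound=2 product=0
t=2: arr=0 -> substrate=3 bound=2 product=0
t=3: arr=0 -> substrate=1 bound=2 product=2
t=4: arr=0 -> substrate=1 bound=2 product=2
t=5: arr=0 -> substrate=1 bound=2 product=2
t=6: arr=1 -> substrate=0 bound=2 product=4
t=7: arr=0 -> substrate=0 bound=2 product=4
t=8: arr=2 -> substrate=2 bound=2 product=4

Answer: 4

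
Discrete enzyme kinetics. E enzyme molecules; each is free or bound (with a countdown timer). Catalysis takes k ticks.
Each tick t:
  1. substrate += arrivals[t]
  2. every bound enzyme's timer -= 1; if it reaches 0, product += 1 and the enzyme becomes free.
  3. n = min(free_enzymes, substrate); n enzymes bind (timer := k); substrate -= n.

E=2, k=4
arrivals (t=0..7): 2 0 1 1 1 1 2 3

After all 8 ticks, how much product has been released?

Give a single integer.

Answer: 2

Derivation:
t=0: arr=2 -> substrate=0 bound=2 product=0
t=1: arr=0 -> substrate=0 bound=2 product=0
t=2: arr=1 -> substrate=1 bound=2 product=0
t=3: arr=1 -> substrate=2 bound=2 product=0
t=4: arr=1 -> substrate=1 bound=2 product=2
t=5: arr=1 -> substrate=2 bound=2 product=2
t=6: arr=2 -> substrate=4 bound=2 product=2
t=7: arr=3 -> substrate=7 bound=2 product=2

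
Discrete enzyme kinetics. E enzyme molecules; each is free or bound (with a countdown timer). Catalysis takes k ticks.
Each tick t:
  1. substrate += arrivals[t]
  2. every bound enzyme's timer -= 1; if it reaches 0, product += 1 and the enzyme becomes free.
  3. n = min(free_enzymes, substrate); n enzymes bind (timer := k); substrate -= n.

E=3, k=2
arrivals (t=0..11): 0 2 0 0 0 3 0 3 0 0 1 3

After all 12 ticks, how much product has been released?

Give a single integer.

t=0: arr=0 -> substrate=0 bound=0 product=0
t=1: arr=2 -> substrate=0 bound=2 product=0
t=2: arr=0 -> substrate=0 bound=2 product=0
t=3: arr=0 -> substrate=0 bound=0 product=2
t=4: arr=0 -> substrate=0 bound=0 product=2
t=5: arr=3 -> substrate=0 bound=3 product=2
t=6: arr=0 -> substrate=0 bound=3 product=2
t=7: arr=3 -> substrate=0 bound=3 product=5
t=8: arr=0 -> substrate=0 bound=3 product=5
t=9: arr=0 -> substrate=0 bound=0 product=8
t=10: arr=1 -> substrate=0 bound=1 product=8
t=11: arr=3 -> substrate=1 bound=3 product=8

Answer: 8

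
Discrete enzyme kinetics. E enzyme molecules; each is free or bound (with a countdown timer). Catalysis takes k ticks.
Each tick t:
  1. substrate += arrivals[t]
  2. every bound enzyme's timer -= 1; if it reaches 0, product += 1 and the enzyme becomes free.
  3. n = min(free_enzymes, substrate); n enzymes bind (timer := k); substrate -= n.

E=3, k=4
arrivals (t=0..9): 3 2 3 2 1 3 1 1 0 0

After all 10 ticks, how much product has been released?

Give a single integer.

t=0: arr=3 -> substrate=0 bound=3 product=0
t=1: arr=2 -> substrate=2 bound=3 product=0
t=2: arr=3 -> substrate=5 bound=3 product=0
t=3: arr=2 -> substrate=7 bound=3 product=0
t=4: arr=1 -> substrate=5 bound=3 product=3
t=5: arr=3 -> substrate=8 bound=3 product=3
t=6: arr=1 -> substrate=9 bound=3 product=3
t=7: arr=1 -> substrate=10 bound=3 product=3
t=8: arr=0 -> substrate=7 bound=3 product=6
t=9: arr=0 -> substrate=7 bound=3 product=6

Answer: 6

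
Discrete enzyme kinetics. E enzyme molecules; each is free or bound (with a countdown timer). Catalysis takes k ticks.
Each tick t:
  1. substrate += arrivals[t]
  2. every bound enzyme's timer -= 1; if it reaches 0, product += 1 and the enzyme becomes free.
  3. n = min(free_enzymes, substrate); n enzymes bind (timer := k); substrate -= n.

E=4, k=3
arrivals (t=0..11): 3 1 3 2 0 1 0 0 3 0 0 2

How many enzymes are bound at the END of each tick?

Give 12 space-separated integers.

Answer: 3 4 4 4 4 4 3 2 4 3 3 3

Derivation:
t=0: arr=3 -> substrate=0 bound=3 product=0
t=1: arr=1 -> substrate=0 bound=4 product=0
t=2: arr=3 -> substrate=3 bound=4 product=0
t=3: arr=2 -> substrate=2 bound=4 product=3
t=4: arr=0 -> substrate=1 bound=4 product=4
t=5: arr=1 -> substrate=2 bound=4 product=4
t=6: arr=0 -> substrate=0 bound=3 product=7
t=7: arr=0 -> substrate=0 bound=2 product=8
t=8: arr=3 -> substrate=1 bound=4 product=8
t=9: arr=0 -> substrate=0 bound=3 product=10
t=10: arr=0 -> substrate=0 bound=3 product=10
t=11: arr=2 -> substrate=0 bound=3 product=12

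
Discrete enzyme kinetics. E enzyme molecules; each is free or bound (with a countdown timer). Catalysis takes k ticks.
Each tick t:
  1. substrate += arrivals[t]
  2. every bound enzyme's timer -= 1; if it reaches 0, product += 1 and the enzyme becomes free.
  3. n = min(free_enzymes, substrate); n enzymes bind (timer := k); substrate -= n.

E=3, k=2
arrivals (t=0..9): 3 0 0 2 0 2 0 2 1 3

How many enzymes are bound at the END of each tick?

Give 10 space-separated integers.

Answer: 3 3 0 2 2 2 2 2 3 3

Derivation:
t=0: arr=3 -> substrate=0 bound=3 product=0
t=1: arr=0 -> substrate=0 bound=3 product=0
t=2: arr=0 -> substrate=0 bound=0 product=3
t=3: arr=2 -> substrate=0 bound=2 product=3
t=4: arr=0 -> substrate=0 bound=2 product=3
t=5: arr=2 -> substrate=0 bound=2 product=5
t=6: arr=0 -> substrate=0 bound=2 product=5
t=7: arr=2 -> substrate=0 bound=2 product=7
t=8: arr=1 -> substrate=0 bound=3 product=7
t=9: arr=3 -> substrate=1 bound=3 product=9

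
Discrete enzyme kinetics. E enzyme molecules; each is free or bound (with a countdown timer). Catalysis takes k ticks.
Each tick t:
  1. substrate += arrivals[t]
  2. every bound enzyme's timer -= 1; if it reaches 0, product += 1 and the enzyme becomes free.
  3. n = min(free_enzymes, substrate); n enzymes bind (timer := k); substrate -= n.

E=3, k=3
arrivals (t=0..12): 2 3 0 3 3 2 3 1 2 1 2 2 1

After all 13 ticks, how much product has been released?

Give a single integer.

t=0: arr=2 -> substrate=0 bound=2 product=0
t=1: arr=3 -> substrate=2 bound=3 product=0
t=2: arr=0 -> substrate=2 bound=3 product=0
t=3: arr=3 -> substrate=3 bound=3 product=2
t=4: arr=3 -> substrate=5 bound=3 product=3
t=5: arr=2 -> substrate=7 bound=3 product=3
t=6: arr=3 -> substrate=8 bound=3 product=5
t=7: arr=1 -> substrate=8 bound=3 product=6
t=8: arr=2 -> substrate=10 bound=3 product=6
t=9: arr=1 -> substrate=9 bound=3 product=8
t=10: arr=2 -> substrate=10 bound=3 product=9
t=11: arr=2 -> substrate=12 bound=3 product=9
t=12: arr=1 -> substrate=11 bound=3 product=11

Answer: 11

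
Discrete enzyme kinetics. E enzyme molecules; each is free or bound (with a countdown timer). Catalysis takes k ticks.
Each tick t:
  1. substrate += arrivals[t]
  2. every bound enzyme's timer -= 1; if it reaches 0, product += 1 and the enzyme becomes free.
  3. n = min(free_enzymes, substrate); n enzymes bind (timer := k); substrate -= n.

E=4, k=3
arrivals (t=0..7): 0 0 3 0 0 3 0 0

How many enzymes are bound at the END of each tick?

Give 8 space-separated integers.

Answer: 0 0 3 3 3 3 3 3

Derivation:
t=0: arr=0 -> substrate=0 bound=0 product=0
t=1: arr=0 -> substrate=0 bound=0 product=0
t=2: arr=3 -> substrate=0 bound=3 product=0
t=3: arr=0 -> substrate=0 bound=3 product=0
t=4: arr=0 -> substrate=0 bound=3 product=0
t=5: arr=3 -> substrate=0 bound=3 product=3
t=6: arr=0 -> substrate=0 bound=3 product=3
t=7: arr=0 -> substrate=0 bound=3 product=3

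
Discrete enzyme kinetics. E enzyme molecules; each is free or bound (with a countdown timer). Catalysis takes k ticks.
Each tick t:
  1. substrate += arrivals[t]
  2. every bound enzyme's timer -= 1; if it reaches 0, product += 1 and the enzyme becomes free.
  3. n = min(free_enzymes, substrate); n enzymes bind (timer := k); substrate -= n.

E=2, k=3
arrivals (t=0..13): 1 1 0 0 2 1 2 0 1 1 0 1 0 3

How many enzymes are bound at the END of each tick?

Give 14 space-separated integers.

t=0: arr=1 -> substrate=0 bound=1 product=0
t=1: arr=1 -> substrate=0 bound=2 product=0
t=2: arr=0 -> substrate=0 bound=2 product=0
t=3: arr=0 -> substrate=0 bound=1 product=1
t=4: arr=2 -> substrate=0 bound=2 product=2
t=5: arr=1 -> substrate=1 bound=2 product=2
t=6: arr=2 -> substrate=3 bound=2 product=2
t=7: arr=0 -> substrate=1 bound=2 product=4
t=8: arr=1 -> substrate=2 bound=2 product=4
t=9: arr=1 -> substrate=3 bound=2 product=4
t=10: arr=0 -> substrate=1 bound=2 product=6
t=11: arr=1 -> substrate=2 bound=2 product=6
t=12: arr=0 -> substrate=2 bound=2 product=6
t=13: arr=3 -> substrate=3 bound=2 product=8

Answer: 1 2 2 1 2 2 2 2 2 2 2 2 2 2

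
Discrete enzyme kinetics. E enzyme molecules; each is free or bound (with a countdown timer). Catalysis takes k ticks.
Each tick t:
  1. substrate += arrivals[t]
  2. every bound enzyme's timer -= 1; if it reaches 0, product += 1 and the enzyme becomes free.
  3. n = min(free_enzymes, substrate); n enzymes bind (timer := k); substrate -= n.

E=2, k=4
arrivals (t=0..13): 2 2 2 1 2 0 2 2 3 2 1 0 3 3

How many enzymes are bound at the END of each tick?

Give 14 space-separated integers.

Answer: 2 2 2 2 2 2 2 2 2 2 2 2 2 2

Derivation:
t=0: arr=2 -> substrate=0 bound=2 product=0
t=1: arr=2 -> substrate=2 bound=2 product=0
t=2: arr=2 -> substrate=4 bound=2 product=0
t=3: arr=1 -> substrate=5 bound=2 product=0
t=4: arr=2 -> substrate=5 bound=2 product=2
t=5: arr=0 -> substrate=5 bound=2 product=2
t=6: arr=2 -> substrate=7 bound=2 product=2
t=7: arr=2 -> substrate=9 bound=2 product=2
t=8: arr=3 -> substrate=10 bound=2 product=4
t=9: arr=2 -> substrate=12 bound=2 product=4
t=10: arr=1 -> substrate=13 bound=2 product=4
t=11: arr=0 -> substrate=13 bound=2 product=4
t=12: arr=3 -> substrate=14 bound=2 product=6
t=13: arr=3 -> substrate=17 bound=2 product=6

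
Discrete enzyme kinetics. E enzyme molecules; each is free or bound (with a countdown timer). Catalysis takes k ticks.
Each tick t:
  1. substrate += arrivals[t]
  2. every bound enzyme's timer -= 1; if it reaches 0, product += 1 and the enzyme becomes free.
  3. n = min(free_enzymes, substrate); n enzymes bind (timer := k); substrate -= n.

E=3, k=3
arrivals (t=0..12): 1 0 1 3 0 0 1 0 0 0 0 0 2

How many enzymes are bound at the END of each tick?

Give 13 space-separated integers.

t=0: arr=1 -> substrate=0 bound=1 product=0
t=1: arr=0 -> substrate=0 bound=1 product=0
t=2: arr=1 -> substrate=0 bound=2 product=0
t=3: arr=3 -> substrate=1 bound=3 product=1
t=4: arr=0 -> substrate=1 bound=3 product=1
t=5: arr=0 -> substrate=0 bound=3 product=2
t=6: arr=1 -> substrate=0 bound=2 product=4
t=7: arr=0 -> substrate=0 bound=2 product=4
t=8: arr=0 -> substrate=0 bound=1 product=5
t=9: arr=0 -> substrate=0 bound=0 product=6
t=10: arr=0 -> substrate=0 bound=0 product=6
t=11: arr=0 -> substrate=0 bound=0 product=6
t=12: arr=2 -> substrate=0 bound=2 product=6

Answer: 1 1 2 3 3 3 2 2 1 0 0 0 2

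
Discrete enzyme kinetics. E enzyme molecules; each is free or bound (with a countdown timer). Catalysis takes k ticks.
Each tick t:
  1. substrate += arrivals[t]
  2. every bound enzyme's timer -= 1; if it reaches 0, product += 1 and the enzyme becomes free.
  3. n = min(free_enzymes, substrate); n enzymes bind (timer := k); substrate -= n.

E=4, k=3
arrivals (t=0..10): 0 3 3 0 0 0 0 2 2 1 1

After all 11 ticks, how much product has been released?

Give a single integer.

Answer: 8

Derivation:
t=0: arr=0 -> substrate=0 bound=0 product=0
t=1: arr=3 -> substrate=0 bound=3 product=0
t=2: arr=3 -> substrate=2 bound=4 product=0
t=3: arr=0 -> substrate=2 bound=4 product=0
t=4: arr=0 -> substrate=0 bound=3 product=3
t=5: arr=0 -> substrate=0 bound=2 product=4
t=6: arr=0 -> substrate=0 bound=2 product=4
t=7: arr=2 -> substrate=0 bound=2 product=6
t=8: arr=2 -> substrate=0 bound=4 product=6
t=9: arr=1 -> substrate=1 bound=4 product=6
t=10: arr=1 -> substrate=0 bound=4 product=8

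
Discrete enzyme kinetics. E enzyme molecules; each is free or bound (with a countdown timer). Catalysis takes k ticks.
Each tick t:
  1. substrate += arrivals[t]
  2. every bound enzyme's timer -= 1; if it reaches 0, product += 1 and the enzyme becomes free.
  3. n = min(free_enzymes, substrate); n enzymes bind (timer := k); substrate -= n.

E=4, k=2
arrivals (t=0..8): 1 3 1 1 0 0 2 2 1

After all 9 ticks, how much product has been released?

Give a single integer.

Answer: 8

Derivation:
t=0: arr=1 -> substrate=0 bound=1 product=0
t=1: arr=3 -> substrate=0 bound=4 product=0
t=2: arr=1 -> substrate=0 bound=4 product=1
t=3: arr=1 -> substrate=0 bound=2 product=4
t=4: arr=0 -> substrate=0 bound=1 product=5
t=5: arr=0 -> substrate=0 bound=0 product=6
t=6: arr=2 -> substrate=0 bound=2 product=6
t=7: arr=2 -> substrate=0 bound=4 product=6
t=8: arr=1 -> substrate=0 bound=3 product=8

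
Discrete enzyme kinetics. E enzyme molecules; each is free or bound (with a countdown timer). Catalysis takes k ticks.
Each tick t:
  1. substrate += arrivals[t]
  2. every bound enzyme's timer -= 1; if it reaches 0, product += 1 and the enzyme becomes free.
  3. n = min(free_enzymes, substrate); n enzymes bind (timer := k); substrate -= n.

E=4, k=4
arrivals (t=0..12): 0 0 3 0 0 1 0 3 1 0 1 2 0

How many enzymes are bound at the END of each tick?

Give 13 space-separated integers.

t=0: arr=0 -> substrate=0 bound=0 product=0
t=1: arr=0 -> substrate=0 bound=0 product=0
t=2: arr=3 -> substrate=0 bound=3 product=0
t=3: arr=0 -> substrate=0 bound=3 product=0
t=4: arr=0 -> substrate=0 bound=3 product=0
t=5: arr=1 -> substrate=0 bound=4 product=0
t=6: arr=0 -> substrate=0 bound=1 product=3
t=7: arr=3 -> substrate=0 bound=4 product=3
t=8: arr=1 -> substrate=1 bound=4 product=3
t=9: arr=0 -> substrate=0 bound=4 product=4
t=10: arr=1 -> substrate=1 bound=4 product=4
t=11: arr=2 -> substrate=0 bound=4 product=7
t=12: arr=0 -> substrate=0 bound=4 product=7

Answer: 0 0 3 3 3 4 1 4 4 4 4 4 4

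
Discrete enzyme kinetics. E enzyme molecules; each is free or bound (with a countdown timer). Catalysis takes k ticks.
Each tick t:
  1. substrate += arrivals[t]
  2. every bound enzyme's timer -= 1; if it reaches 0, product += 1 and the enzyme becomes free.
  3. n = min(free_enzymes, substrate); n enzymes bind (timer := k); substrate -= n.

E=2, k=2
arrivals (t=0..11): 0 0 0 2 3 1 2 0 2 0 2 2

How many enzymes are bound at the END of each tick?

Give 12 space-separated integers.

t=0: arr=0 -> substrate=0 bound=0 product=0
t=1: arr=0 -> substrate=0 bound=0 product=0
t=2: arr=0 -> substrate=0 bound=0 product=0
t=3: arr=2 -> substrate=0 bound=2 product=0
t=4: arr=3 -> substrate=3 bound=2 product=0
t=5: arr=1 -> substrate=2 bound=2 product=2
t=6: arr=2 -> substrate=4 bound=2 product=2
t=7: arr=0 -> substrate=2 bound=2 product=4
t=8: arr=2 -> substrate=4 bound=2 product=4
t=9: arr=0 -> substrate=2 bound=2 product=6
t=10: arr=2 -> substrate=4 bound=2 product=6
t=11: arr=2 -> substrate=4 bound=2 product=8

Answer: 0 0 0 2 2 2 2 2 2 2 2 2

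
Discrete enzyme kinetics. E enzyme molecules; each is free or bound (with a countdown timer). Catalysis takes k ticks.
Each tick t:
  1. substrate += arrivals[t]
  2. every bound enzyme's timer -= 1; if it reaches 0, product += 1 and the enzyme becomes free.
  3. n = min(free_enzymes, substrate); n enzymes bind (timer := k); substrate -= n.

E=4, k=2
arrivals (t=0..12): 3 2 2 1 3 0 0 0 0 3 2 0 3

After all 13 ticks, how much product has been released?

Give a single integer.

Answer: 15

Derivation:
t=0: arr=3 -> substrate=0 bound=3 product=0
t=1: arr=2 -> substrate=1 bound=4 product=0
t=2: arr=2 -> substrate=0 bound=4 product=3
t=3: arr=1 -> substrate=0 bound=4 product=4
t=4: arr=3 -> substrate=0 bound=4 product=7
t=5: arr=0 -> substrate=0 bound=3 product=8
t=6: arr=0 -> substrate=0 bound=0 product=11
t=7: arr=0 -> substrate=0 bound=0 product=11
t=8: arr=0 -> substrate=0 bound=0 product=11
t=9: arr=3 -> substrate=0 bound=3 product=11
t=10: arr=2 -> substrate=1 bound=4 product=11
t=11: arr=0 -> substrate=0 bound=2 product=14
t=12: arr=3 -> substrate=0 bound=4 product=15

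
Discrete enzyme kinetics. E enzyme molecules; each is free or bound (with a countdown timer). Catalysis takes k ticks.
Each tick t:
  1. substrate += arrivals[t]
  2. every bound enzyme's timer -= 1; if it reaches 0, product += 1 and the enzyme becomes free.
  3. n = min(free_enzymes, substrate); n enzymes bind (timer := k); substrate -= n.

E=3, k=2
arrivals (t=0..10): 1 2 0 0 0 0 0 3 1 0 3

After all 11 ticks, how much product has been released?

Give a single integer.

Answer: 6

Derivation:
t=0: arr=1 -> substrate=0 bound=1 product=0
t=1: arr=2 -> substrate=0 bound=3 product=0
t=2: arr=0 -> substrate=0 bound=2 product=1
t=3: arr=0 -> substrate=0 bound=0 product=3
t=4: arr=0 -> substrate=0 bound=0 product=3
t=5: arr=0 -> substrate=0 bound=0 product=3
t=6: arr=0 -> substrate=0 bound=0 product=3
t=7: arr=3 -> substrate=0 bound=3 product=3
t=8: arr=1 -> substrate=1 bound=3 product=3
t=9: arr=0 -> substrate=0 bound=1 product=6
t=10: arr=3 -> substrate=1 bound=3 product=6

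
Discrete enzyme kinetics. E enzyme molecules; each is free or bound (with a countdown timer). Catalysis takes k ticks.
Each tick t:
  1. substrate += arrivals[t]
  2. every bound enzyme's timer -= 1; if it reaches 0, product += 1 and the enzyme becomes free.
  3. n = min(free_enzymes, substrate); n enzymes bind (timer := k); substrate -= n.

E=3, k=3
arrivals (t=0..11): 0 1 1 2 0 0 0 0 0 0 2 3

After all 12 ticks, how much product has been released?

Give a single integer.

Answer: 4

Derivation:
t=0: arr=0 -> substrate=0 bound=0 product=0
t=1: arr=1 -> substrate=0 bound=1 product=0
t=2: arr=1 -> substrate=0 bound=2 product=0
t=3: arr=2 -> substrate=1 bound=3 product=0
t=4: arr=0 -> substrate=0 bound=3 product=1
t=5: arr=0 -> substrate=0 bound=2 product=2
t=6: arr=0 -> substrate=0 bound=1 product=3
t=7: arr=0 -> substrate=0 bound=0 product=4
t=8: arr=0 -> substrate=0 bound=0 product=4
t=9: arr=0 -> substrate=0 bound=0 product=4
t=10: arr=2 -> substrate=0 bound=2 product=4
t=11: arr=3 -> substrate=2 bound=3 product=4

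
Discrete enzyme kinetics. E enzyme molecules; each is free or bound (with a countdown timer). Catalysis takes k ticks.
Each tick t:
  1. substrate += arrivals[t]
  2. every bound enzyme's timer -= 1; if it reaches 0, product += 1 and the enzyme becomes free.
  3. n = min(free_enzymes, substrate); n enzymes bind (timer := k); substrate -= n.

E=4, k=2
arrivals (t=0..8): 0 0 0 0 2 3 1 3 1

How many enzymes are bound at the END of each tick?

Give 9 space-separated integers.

Answer: 0 0 0 0 2 4 4 4 4

Derivation:
t=0: arr=0 -> substrate=0 bound=0 product=0
t=1: arr=0 -> substrate=0 bound=0 product=0
t=2: arr=0 -> substrate=0 bound=0 product=0
t=3: arr=0 -> substrate=0 bound=0 product=0
t=4: arr=2 -> substrate=0 bound=2 product=0
t=5: arr=3 -> substrate=1 bound=4 product=0
t=6: arr=1 -> substrate=0 bound=4 product=2
t=7: arr=3 -> substrate=1 bound=4 product=4
t=8: arr=1 -> substrate=0 bound=4 product=6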